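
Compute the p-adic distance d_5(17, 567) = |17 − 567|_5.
d_5(17, 567) = 1/25

Step 1 — x − y = 17 − 567 = -550. Step 2 — v_5(-550) = 2 (factor: -550 = −(5^2 · 22); the sign does not affect v_p). Step 3 — |x − y|_5 = 5^{-2} = 1/25.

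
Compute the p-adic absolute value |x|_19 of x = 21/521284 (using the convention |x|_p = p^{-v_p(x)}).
|21/521284|_19 = 130321

Step 1 — compute v_19(x) by factoring powers of 19 out of the numerator and denominator: v_19(21/521284) = -4. Step 2 — apply |x|_p = p^{-v_p(x)} = 19^{4} = 130321.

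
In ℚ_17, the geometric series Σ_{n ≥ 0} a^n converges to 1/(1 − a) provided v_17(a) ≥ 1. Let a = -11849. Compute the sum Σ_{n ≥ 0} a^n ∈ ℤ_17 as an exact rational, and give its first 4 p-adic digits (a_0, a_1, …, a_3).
Σ a^n = 1/(1 − a) = 1/11850;  first 4 digits = (1, 0, 10, 14)

v_17(a) = 2 ≥ 1, so the series converges in ℤ_17 to 1/(1 − a) = 1/(1 − (-11849)) = 1/11850. Expand this rational in ℤ_17: compute digits iteratively via d_i = x_i mod 17, x_{i+1} = (x_i − d_i)/17. The first 4 digits are (1, 0, 10, 14).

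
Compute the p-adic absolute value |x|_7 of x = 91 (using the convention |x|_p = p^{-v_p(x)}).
|91|_7 = 1/7

Step 1 — compute v_7(x) by factoring powers of 7 out of the numerator and denominator: v_7(91) = 1. Step 2 — apply |x|_p = p^{-v_p(x)} = 7^{-1} = 1/7.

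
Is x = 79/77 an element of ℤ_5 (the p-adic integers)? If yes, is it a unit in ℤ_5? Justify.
x ∈ ℤ_5^× (unit); v_5(x) = 0

ℤ_5 = {x ∈ ℚ_5 : v_5(x) ≥ 0} and ℤ_5^× = {x ∈ ℤ_5 : v_5(x) = 0}. Here v_5(79/77) = v_5(num) − v_5(den) = 0; compare against these criteria.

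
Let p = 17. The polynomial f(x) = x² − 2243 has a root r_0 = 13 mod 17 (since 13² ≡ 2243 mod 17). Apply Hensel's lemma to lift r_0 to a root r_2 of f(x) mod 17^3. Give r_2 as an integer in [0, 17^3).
r_2 = 2716 (mod 4913)

Hensel's recurrence: r_{i+1} = r_i − f(r_i)·(f′(r_i))^{-1} mod 17^{i+2}, with f′(x) = 2x. Iterate:
  r_0 = 13 (mod 17)
  r_1 = 115 (mod 289)
  r_2 = 2716 (mod 4913)
Final: r_2 = 2716, and one checks f(r_2) ≡ 0 mod 17^3.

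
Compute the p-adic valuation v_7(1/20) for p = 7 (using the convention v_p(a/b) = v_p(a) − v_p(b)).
v_7(1/20) = 0

Factor powers of 7 from the numerator and denominator of the reduced fraction: 1 = 7^0 · 1 and 20 = 7^0 · 20. Apply v_p(a/b) = v_p(a) − v_p(b): v_7(1/20) = 0 − 0 = 0.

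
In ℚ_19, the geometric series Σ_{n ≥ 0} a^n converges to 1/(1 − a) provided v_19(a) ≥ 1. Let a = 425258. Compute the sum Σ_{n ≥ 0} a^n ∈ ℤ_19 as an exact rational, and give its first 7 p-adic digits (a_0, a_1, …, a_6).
Σ a^n = 1/(1 − a) = -1/425257;  first 7 digits = (1, 0, 0, 5, 3, 0, 6)

v_19(a) = 3 ≥ 1, so the series converges in ℤ_19 to 1/(1 − a) = 1/(1 − 425258) = -1/425257. Expand this rational in ℤ_19: compute digits iteratively via d_i = x_i mod 19, x_{i+1} = (x_i − d_i)/19. The first 7 digits are (1, 0, 0, 5, 3, 0, 6).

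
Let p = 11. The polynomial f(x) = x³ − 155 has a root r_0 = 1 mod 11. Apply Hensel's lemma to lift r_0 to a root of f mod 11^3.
r_2 = 375 (mod 1331)

Hensel: r_{i+1} = r_i − f(r_i)/f′(r_i) mod 11^{i+2}, where f′(x) = 3x². Iterate:
  r_0 = 1 (mod 11)
  r_1 = 12 (mod 121)
  r_2 = 375 (mod 1331)
Final: r = 375 with f(r) ≡ 0 mod 11^3.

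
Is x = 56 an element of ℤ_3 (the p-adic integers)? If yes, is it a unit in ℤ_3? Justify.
x ∈ ℤ_3^× (unit); v_3(x) = 0

ℤ_3 = {x ∈ ℚ_3 : v_3(x) ≥ 0} and ℤ_3^× = {x ∈ ℤ_3 : v_3(x) = 0}. Here v_3(56) = v_3(num) − v_3(den) = 0; compare against these criteria.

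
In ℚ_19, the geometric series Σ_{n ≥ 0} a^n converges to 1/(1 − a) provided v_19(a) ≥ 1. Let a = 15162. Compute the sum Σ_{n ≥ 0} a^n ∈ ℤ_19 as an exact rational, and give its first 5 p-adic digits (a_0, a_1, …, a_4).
Σ a^n = 1/(1 − a) = -1/15161;  first 5 digits = (1, 0, 4, 2, 16)

v_19(a) = 2 ≥ 1, so the series converges in ℤ_19 to 1/(1 − a) = 1/(1 − 15162) = -1/15161. Expand this rational in ℤ_19: compute digits iteratively via d_i = x_i mod 19, x_{i+1} = (x_i − d_i)/19. The first 5 digits are (1, 0, 4, 2, 16).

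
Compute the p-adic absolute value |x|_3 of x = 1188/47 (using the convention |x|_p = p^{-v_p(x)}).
|1188/47|_3 = 1/27

Step 1 — compute v_3(x) by factoring powers of 3 out of the numerator and denominator: v_3(1188/47) = 3. Step 2 — apply |x|_p = p^{-v_p(x)} = 3^{-3} = 1/27.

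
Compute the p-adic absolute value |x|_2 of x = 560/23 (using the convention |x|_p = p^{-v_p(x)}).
|560/23|_2 = 1/16

Step 1 — compute v_2(x) by factoring powers of 2 out of the numerator and denominator: v_2(560/23) = 4. Step 2 — apply |x|_p = p^{-v_p(x)} = 2^{-4} = 1/16.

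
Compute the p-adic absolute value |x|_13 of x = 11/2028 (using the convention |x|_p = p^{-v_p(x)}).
|11/2028|_13 = 169

Step 1 — compute v_13(x) by factoring powers of 13 out of the numerator and denominator: v_13(11/2028) = -2. Step 2 — apply |x|_p = p^{-v_p(x)} = 13^{2} = 169.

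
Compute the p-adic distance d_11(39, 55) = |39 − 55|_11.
d_11(39, 55) = 1

Step 1 — x − y = 39 − 55 = -16. Step 2 — v_11(-16) = 0 (factor: -16 = −(11^0 · 16); the sign does not affect v_p). Step 3 — |x − y|_11 = 11^{0} = 1.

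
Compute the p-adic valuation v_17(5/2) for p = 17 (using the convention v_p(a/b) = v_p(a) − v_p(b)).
v_17(5/2) = 0

Factor powers of 17 from the numerator and denominator of the reduced fraction: 5 = 17^0 · 5 and 2 = 17^0 · 2. Apply v_p(a/b) = v_p(a) − v_p(b): v_17(5/2) = 0 − 0 = 0.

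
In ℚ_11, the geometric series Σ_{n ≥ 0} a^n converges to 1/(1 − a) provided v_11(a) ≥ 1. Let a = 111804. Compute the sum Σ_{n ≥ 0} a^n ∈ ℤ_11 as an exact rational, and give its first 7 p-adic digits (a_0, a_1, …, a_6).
Σ a^n = 1/(1 − a) = -1/111803;  first 7 digits = (1, 0, 0, 7, 7, 0, 5)

v_11(a) = 3 ≥ 1, so the series converges in ℤ_11 to 1/(1 − a) = 1/(1 − 111804) = -1/111803. Expand this rational in ℤ_11: compute digits iteratively via d_i = x_i mod 11, x_{i+1} = (x_i − d_i)/11. The first 7 digits are (1, 0, 0, 7, 7, 0, 5).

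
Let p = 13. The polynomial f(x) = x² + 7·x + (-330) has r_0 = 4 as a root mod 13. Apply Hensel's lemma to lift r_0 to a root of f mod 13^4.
r_3 = 28539 (mod 28561)

Hensel: r_{i+1} = r_i − f(r_i)·(f′(r_i))^{-1} mod 13^{i+2}, f′(x) = 2x + 7. Iterate:
  r_0 = 4 (mod 13)
  r_1 = 147 (mod 169)
  r_2 = 2175 (mod 2197)
  r_3 = 28539 (mod 28561)
Final: r = 28539 satisfies f(r) ≡ 0 mod 13^4.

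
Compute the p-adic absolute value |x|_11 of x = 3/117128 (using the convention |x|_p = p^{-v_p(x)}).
|3/117128|_11 = 14641

Step 1 — compute v_11(x) by factoring powers of 11 out of the numerator and denominator: v_11(3/117128) = -4. Step 2 — apply |x|_p = p^{-v_p(x)} = 11^{4} = 14641.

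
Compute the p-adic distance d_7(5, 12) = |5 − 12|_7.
d_7(5, 12) = 1/7

Step 1 — x − y = 5 − 12 = -7. Step 2 — v_7(-7) = 1 (factor: -7 = −(7^1 · 1); the sign does not affect v_p). Step 3 — |x − y|_7 = 7^{-1} = 1/7.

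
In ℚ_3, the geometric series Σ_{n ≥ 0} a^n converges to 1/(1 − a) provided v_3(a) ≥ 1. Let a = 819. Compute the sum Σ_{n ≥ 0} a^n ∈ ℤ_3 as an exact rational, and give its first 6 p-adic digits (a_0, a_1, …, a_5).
Σ a^n = 1/(1 − a) = -1/818;  first 6 digits = (1, 0, 1, 0, 2, 0)

v_3(a) = 2 ≥ 1, so the series converges in ℤ_3 to 1/(1 − a) = 1/(1 − 819) = -1/818. Expand this rational in ℤ_3: compute digits iteratively via d_i = x_i mod 3, x_{i+1} = (x_i − d_i)/3. The first 6 digits are (1, 0, 1, 0, 2, 0).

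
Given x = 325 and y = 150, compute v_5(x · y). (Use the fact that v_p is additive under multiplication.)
v_5(48750) = 4

v_p(x) = 2 (factor: 325 = 5^2 · 13); v_p(y) = 2 (factor: 150 = 5^2 · 6). Additivity: v_p(xy) = v_p(x) + v_p(y) = 2 + 2 = 4. (Direct check: xy = 48750 = 5^4 · (78).)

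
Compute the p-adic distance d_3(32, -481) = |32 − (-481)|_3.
d_3(32, -481) = 1/27

Step 1 — x − y = 32 − (-481) = 513. Step 2 — v_3(513) = 3 (factor: 513 = (3^3 · 19); the sign does not affect v_p). Step 3 — |x − y|_3 = 3^{-3} = 1/27.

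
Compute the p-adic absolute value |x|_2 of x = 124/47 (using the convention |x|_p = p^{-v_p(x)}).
|124/47|_2 = 1/4

Step 1 — compute v_2(x) by factoring powers of 2 out of the numerator and denominator: v_2(124/47) = 2. Step 2 — apply |x|_p = p^{-v_p(x)} = 2^{-2} = 1/4.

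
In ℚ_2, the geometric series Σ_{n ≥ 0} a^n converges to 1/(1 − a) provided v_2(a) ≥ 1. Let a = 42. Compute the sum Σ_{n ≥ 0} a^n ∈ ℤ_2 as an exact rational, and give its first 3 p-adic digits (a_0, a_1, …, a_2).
Σ a^n = 1/(1 − a) = -1/41;  first 3 digits = (1, 1, 1)

v_2(a) = 1 ≥ 1, so the series converges in ℤ_2 to 1/(1 − a) = 1/(1 − 42) = -1/41. Expand this rational in ℤ_2: compute digits iteratively via d_i = x_i mod 2, x_{i+1} = (x_i − d_i)/2. The first 3 digits are (1, 1, 1).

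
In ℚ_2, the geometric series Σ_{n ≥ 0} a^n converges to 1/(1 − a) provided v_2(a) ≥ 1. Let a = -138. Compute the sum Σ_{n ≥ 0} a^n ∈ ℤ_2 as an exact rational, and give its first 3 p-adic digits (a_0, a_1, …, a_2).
Σ a^n = 1/(1 − a) = 1/139;  first 3 digits = (1, 1, 0)

v_2(a) = 1 ≥ 1, so the series converges in ℤ_2 to 1/(1 − a) = 1/(1 − (-138)) = 1/139. Expand this rational in ℤ_2: compute digits iteratively via d_i = x_i mod 2, x_{i+1} = (x_i − d_i)/2. The first 3 digits are (1, 1, 0).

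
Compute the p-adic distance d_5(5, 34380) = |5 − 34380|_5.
d_5(5, 34380) = 1/3125

Step 1 — x − y = 5 − 34380 = -34375. Step 2 — v_5(-34375) = 5 (factor: -34375 = −(5^5 · 11); the sign does not affect v_p). Step 3 — |x − y|_5 = 5^{-5} = 1/3125.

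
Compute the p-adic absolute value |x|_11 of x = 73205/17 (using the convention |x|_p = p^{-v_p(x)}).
|73205/17|_11 = 1/14641

Step 1 — compute v_11(x) by factoring powers of 11 out of the numerator and denominator: v_11(73205/17) = 4. Step 2 — apply |x|_p = p^{-v_p(x)} = 11^{-4} = 1/14641.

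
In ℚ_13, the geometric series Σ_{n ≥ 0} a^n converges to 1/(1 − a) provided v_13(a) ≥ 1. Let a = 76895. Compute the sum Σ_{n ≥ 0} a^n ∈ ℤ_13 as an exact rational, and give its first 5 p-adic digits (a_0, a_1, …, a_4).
Σ a^n = 1/(1 − a) = -1/76894;  first 5 digits = (1, 0, 0, 9, 2)

v_13(a) = 3 ≥ 1, so the series converges in ℤ_13 to 1/(1 − a) = 1/(1 − 76895) = -1/76894. Expand this rational in ℤ_13: compute digits iteratively via d_i = x_i mod 13, x_{i+1} = (x_i − d_i)/13. The first 5 digits are (1, 0, 0, 9, 2).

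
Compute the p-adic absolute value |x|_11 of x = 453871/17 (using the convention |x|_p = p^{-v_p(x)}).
|453871/17|_11 = 1/14641

Step 1 — compute v_11(x) by factoring powers of 11 out of the numerator and denominator: v_11(453871/17) = 4. Step 2 — apply |x|_p = p^{-v_p(x)} = 11^{-4} = 1/14641.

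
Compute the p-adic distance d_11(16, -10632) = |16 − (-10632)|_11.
d_11(16, -10632) = 1/1331

Step 1 — x − y = 16 − (-10632) = 10648. Step 2 — v_11(10648) = 3 (factor: 10648 = (11^3 · 8); the sign does not affect v_p). Step 3 — |x − y|_11 = 11^{-3} = 1/1331.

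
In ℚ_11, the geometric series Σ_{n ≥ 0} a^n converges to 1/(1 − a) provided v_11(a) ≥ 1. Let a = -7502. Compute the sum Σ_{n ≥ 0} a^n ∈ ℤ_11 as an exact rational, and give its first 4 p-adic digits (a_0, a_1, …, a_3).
Σ a^n = 1/(1 − a) = 1/7503;  first 4 digits = (1, 0, 4, 5)

v_11(a) = 2 ≥ 1, so the series converges in ℤ_11 to 1/(1 − a) = 1/(1 − (-7502)) = 1/7503. Expand this rational in ℤ_11: compute digits iteratively via d_i = x_i mod 11, x_{i+1} = (x_i − d_i)/11. The first 4 digits are (1, 0, 4, 5).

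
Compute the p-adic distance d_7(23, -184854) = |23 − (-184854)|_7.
d_7(23, -184854) = 1/16807

Step 1 — x − y = 23 − (-184854) = 184877. Step 2 — v_7(184877) = 5 (factor: 184877 = (7^5 · 11); the sign does not affect v_p). Step 3 — |x − y|_7 = 7^{-5} = 1/16807.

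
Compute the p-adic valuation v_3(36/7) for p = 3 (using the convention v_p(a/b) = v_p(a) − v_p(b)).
v_3(36/7) = 2

Factor powers of 3 from the numerator and denominator of the reduced fraction: 36 = 3^2 · 4 and 7 = 3^0 · 7. Apply v_p(a/b) = v_p(a) − v_p(b): v_3(36/7) = 2 − 0 = 2.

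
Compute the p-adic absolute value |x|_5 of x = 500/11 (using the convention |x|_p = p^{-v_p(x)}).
|500/11|_5 = 1/125

Step 1 — compute v_5(x) by factoring powers of 5 out of the numerator and denominator: v_5(500/11) = 3. Step 2 — apply |x|_p = p^{-v_p(x)} = 5^{-3} = 1/125.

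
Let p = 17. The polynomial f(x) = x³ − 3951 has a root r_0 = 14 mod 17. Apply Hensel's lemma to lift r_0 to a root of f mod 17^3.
r_2 = 2649 (mod 4913)

Hensel: r_{i+1} = r_i − f(r_i)/f′(r_i) mod 17^{i+2}, where f′(x) = 3x². Iterate:
  r_0 = 14 (mod 17)
  r_1 = 48 (mod 289)
  r_2 = 2649 (mod 4913)
Final: r = 2649 with f(r) ≡ 0 mod 17^3.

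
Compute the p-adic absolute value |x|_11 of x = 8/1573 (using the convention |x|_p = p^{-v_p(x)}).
|8/1573|_11 = 121

Step 1 — compute v_11(x) by factoring powers of 11 out of the numerator and denominator: v_11(8/1573) = -2. Step 2 — apply |x|_p = p^{-v_p(x)} = 11^{2} = 121.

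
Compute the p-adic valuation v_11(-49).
v_11(-49) = 0

v_11(n) is the largest exponent k such that 11^k divides n. Factor out: -49 = -11^0 · 49. (Sign doesn't affect v_p.) So v_11(-49) = 0.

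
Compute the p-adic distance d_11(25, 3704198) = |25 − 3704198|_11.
d_11(25, 3704198) = 1/161051

Step 1 — x − y = 25 − 3704198 = -3704173. Step 2 — v_11(-3704173) = 5 (factor: -3704173 = −(11^5 · 23); the sign does not affect v_p). Step 3 — |x − y|_11 = 11^{-5} = 1/161051.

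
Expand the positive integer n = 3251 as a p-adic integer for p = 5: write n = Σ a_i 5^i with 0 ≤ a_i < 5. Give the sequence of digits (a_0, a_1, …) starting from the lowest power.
(a_0, a_1, …) = (1, 0, 0, 1, 0, 1)

Repeated division by 5 gives the digits low-to-high: 3251 = 1 + 1·5^3 + 1·5^5. Digit sequence: (1, 0, 0, 1, 0, 1).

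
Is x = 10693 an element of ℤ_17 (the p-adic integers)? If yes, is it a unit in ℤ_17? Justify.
x ∈ ℤ_17 but not a unit; v_17(x) = 2 > 0

ℤ_17 = {x ∈ ℚ_17 : v_17(x) ≥ 0} and ℤ_17^× = {x ∈ ℤ_17 : v_17(x) = 0}. Here v_17(10693) = v_17(num) − v_17(den) = 2; compare against these criteria.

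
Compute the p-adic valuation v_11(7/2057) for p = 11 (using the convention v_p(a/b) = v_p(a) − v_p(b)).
v_11(7/2057) = -2

Factor powers of 11 from the numerator and denominator of the reduced fraction: 7 = 11^0 · 7 and 2057 = 11^2 · 17. Apply v_p(a/b) = v_p(a) − v_p(b): v_11(7/2057) = 0 − 2 = -2.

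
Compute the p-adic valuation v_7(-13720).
v_7(-13720) = 3

v_7(n) is the largest exponent k such that 7^k divides n. Factor out: -13720 = -7^3 · 40. (Sign doesn't affect v_p.) So v_7(-13720) = 3.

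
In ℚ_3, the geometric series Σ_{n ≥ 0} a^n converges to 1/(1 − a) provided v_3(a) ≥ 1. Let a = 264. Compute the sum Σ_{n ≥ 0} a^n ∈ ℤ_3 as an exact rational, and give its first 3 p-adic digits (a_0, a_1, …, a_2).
Σ a^n = 1/(1 − a) = -1/263;  first 3 digits = (1, 1, 0)

v_3(a) = 1 ≥ 1, so the series converges in ℤ_3 to 1/(1 − a) = 1/(1 − 264) = -1/263. Expand this rational in ℤ_3: compute digits iteratively via d_i = x_i mod 3, x_{i+1} = (x_i − d_i)/3. The first 3 digits are (1, 1, 0).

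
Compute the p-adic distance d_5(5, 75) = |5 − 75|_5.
d_5(5, 75) = 1/5

Step 1 — x − y = 5 − 75 = -70. Step 2 — v_5(-70) = 1 (factor: -70 = −(5^1 · 14); the sign does not affect v_p). Step 3 — |x − y|_5 = 5^{-1} = 1/5.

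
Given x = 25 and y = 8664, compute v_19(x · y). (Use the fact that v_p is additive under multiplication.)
v_19(216600) = 2

v_p(x) = 0 (factor: 25 = 19^0 · 25); v_p(y) = 2 (factor: 8664 = 19^2 · 24). Additivity: v_p(xy) = v_p(x) + v_p(y) = 0 + 2 = 2. (Direct check: xy = 216600 = 19^2 · (600).)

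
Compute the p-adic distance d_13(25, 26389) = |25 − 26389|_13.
d_13(25, 26389) = 1/2197

Step 1 — x − y = 25 − 26389 = -26364. Step 2 — v_13(-26364) = 3 (factor: -26364 = −(13^3 · 12); the sign does not affect v_p). Step 3 — |x − y|_13 = 13^{-3} = 1/2197.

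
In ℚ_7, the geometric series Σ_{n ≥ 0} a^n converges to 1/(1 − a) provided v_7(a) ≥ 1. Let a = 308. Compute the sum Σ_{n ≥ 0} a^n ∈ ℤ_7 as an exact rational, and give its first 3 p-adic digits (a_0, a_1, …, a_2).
Σ a^n = 1/(1 − a) = -1/307;  first 3 digits = (1, 2, 3)

v_7(a) = 1 ≥ 1, so the series converges in ℤ_7 to 1/(1 − a) = 1/(1 − 308) = -1/307. Expand this rational in ℤ_7: compute digits iteratively via d_i = x_i mod 7, x_{i+1} = (x_i − d_i)/7. The first 3 digits are (1, 2, 3).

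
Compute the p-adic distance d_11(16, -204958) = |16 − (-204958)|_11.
d_11(16, -204958) = 1/14641

Step 1 — x − y = 16 − (-204958) = 204974. Step 2 — v_11(204974) = 4 (factor: 204974 = (11^4 · 14); the sign does not affect v_p). Step 3 — |x − y|_11 = 11^{-4} = 1/14641.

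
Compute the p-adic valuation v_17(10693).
v_17(10693) = 2

v_17(n) is the largest exponent k such that 17^k divides n. Factor out: 10693 = 17^2 · 37. (Sign doesn't affect v_p.) So v_17(10693) = 2.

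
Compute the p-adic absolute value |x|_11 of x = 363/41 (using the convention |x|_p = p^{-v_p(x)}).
|363/41|_11 = 1/121

Step 1 — compute v_11(x) by factoring powers of 11 out of the numerator and denominator: v_11(363/41) = 2. Step 2 — apply |x|_p = p^{-v_p(x)} = 11^{-2} = 1/121.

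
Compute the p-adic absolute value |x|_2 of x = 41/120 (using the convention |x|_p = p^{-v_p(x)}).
|41/120|_2 = 8

Step 1 — compute v_2(x) by factoring powers of 2 out of the numerator and denominator: v_2(41/120) = -3. Step 2 — apply |x|_p = p^{-v_p(x)} = 2^{3} = 8.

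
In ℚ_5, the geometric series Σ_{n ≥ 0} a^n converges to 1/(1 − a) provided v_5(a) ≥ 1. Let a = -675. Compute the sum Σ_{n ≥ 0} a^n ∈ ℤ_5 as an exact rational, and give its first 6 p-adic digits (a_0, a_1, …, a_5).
Σ a^n = 1/(1 − a) = 1/676;  first 6 digits = (1, 0, 3, 4, 2, 0)

v_5(a) = 2 ≥ 1, so the series converges in ℤ_5 to 1/(1 − a) = 1/(1 − (-675)) = 1/676. Expand this rational in ℤ_5: compute digits iteratively via d_i = x_i mod 5, x_{i+1} = (x_i − d_i)/5. The first 6 digits are (1, 0, 3, 4, 2, 0).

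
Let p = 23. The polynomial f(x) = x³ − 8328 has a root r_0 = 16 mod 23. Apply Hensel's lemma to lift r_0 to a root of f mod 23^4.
r_3 = 137027 (mod 279841)

Hensel: r_{i+1} = r_i − f(r_i)/f′(r_i) mod 23^{i+2}, where f′(x) = 3x². Iterate:
  r_0 = 16 (mod 23)
  r_1 = 16 (mod 529)
  r_2 = 3190 (mod 12167)
  r_3 = 137027 (mod 279841)
Final: r = 137027 with f(r) ≡ 0 mod 23^4.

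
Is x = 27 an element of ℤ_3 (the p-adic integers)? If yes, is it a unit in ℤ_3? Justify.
x ∈ ℤ_3 but not a unit; v_3(x) = 3 > 0

ℤ_3 = {x ∈ ℚ_3 : v_3(x) ≥ 0} and ℤ_3^× = {x ∈ ℤ_3 : v_3(x) = 0}. Here v_3(27) = v_3(num) − v_3(den) = 3; compare against these criteria.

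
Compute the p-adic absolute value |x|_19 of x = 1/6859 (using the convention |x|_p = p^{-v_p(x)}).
|1/6859|_19 = 6859

Step 1 — compute v_19(x) by factoring powers of 19 out of the numerator and denominator: v_19(1/6859) = -3. Step 2 — apply |x|_p = p^{-v_p(x)} = 19^{3} = 6859.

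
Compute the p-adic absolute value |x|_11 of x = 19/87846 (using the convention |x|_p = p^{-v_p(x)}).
|19/87846|_11 = 14641

Step 1 — compute v_11(x) by factoring powers of 11 out of the numerator and denominator: v_11(19/87846) = -4. Step 2 — apply |x|_p = p^{-v_p(x)} = 11^{4} = 14641.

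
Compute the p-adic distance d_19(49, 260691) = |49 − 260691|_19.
d_19(49, 260691) = 1/130321

Step 1 — x − y = 49 − 260691 = -260642. Step 2 — v_19(-260642) = 4 (factor: -260642 = −(19^4 · 2); the sign does not affect v_p). Step 3 — |x − y|_19 = 19^{-4} = 1/130321.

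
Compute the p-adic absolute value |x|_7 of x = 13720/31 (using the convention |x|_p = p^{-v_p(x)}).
|13720/31|_7 = 1/343

Step 1 — compute v_7(x) by factoring powers of 7 out of the numerator and denominator: v_7(13720/31) = 3. Step 2 — apply |x|_p = p^{-v_p(x)} = 7^{-3} = 1/343.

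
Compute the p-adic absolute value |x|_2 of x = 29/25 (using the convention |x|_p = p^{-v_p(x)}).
|29/25|_2 = 1

Step 1 — compute v_2(x) by factoring powers of 2 out of the numerator and denominator: v_2(29/25) = 0. Step 2 — apply |x|_p = p^{-v_p(x)} = 2^{0} = 1.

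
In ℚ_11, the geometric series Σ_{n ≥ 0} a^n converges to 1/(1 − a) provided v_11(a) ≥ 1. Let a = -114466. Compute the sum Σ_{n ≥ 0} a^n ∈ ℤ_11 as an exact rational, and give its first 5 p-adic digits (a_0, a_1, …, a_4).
Σ a^n = 1/(1 − a) = 1/114467;  first 5 digits = (1, 0, 0, 2, 3)

v_11(a) = 3 ≥ 1, so the series converges in ℤ_11 to 1/(1 − a) = 1/(1 − (-114466)) = 1/114467. Expand this rational in ℤ_11: compute digits iteratively via d_i = x_i mod 11, x_{i+1} = (x_i − d_i)/11. The first 5 digits are (1, 0, 0, 2, 3).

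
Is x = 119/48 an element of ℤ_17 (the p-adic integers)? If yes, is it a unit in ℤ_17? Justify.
x ∈ ℤ_17 but not a unit; v_17(x) = 1 > 0

ℤ_17 = {x ∈ ℚ_17 : v_17(x) ≥ 0} and ℤ_17^× = {x ∈ ℤ_17 : v_17(x) = 0}. Here v_17(119/48) = v_17(num) − v_17(den) = 1; compare against these criteria.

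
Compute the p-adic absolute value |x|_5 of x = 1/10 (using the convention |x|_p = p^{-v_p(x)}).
|1/10|_5 = 5

Step 1 — compute v_5(x) by factoring powers of 5 out of the numerator and denominator: v_5(1/10) = -1. Step 2 — apply |x|_p = p^{-v_p(x)} = 5^{1} = 5.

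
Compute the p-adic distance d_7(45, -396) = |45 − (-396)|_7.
d_7(45, -396) = 1/49

Step 1 — x − y = 45 − (-396) = 441. Step 2 — v_7(441) = 2 (factor: 441 = (7^2 · 9); the sign does not affect v_p). Step 3 — |x − y|_7 = 7^{-2} = 1/49.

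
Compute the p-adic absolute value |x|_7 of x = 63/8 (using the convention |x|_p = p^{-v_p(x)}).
|63/8|_7 = 1/7

Step 1 — compute v_7(x) by factoring powers of 7 out of the numerator and denominator: v_7(63/8) = 1. Step 2 — apply |x|_p = p^{-v_p(x)} = 7^{-1} = 1/7.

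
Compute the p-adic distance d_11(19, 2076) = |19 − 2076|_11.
d_11(19, 2076) = 1/121

Step 1 — x − y = 19 − 2076 = -2057. Step 2 — v_11(-2057) = 2 (factor: -2057 = −(11^2 · 17); the sign does not affect v_p). Step 3 — |x − y|_11 = 11^{-2} = 1/121.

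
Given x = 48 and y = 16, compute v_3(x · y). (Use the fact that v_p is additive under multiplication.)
v_3(768) = 1

v_p(x) = 1 (factor: 48 = 3^1 · 16); v_p(y) = 0 (factor: 16 = 3^0 · 16). Additivity: v_p(xy) = v_p(x) + v_p(y) = 1 + 0 = 1. (Direct check: xy = 768 = 3^1 · (256).)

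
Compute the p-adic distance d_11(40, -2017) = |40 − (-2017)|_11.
d_11(40, -2017) = 1/121

Step 1 — x − y = 40 − (-2017) = 2057. Step 2 — v_11(2057) = 2 (factor: 2057 = (11^2 · 17); the sign does not affect v_p). Step 3 — |x − y|_11 = 11^{-2} = 1/121.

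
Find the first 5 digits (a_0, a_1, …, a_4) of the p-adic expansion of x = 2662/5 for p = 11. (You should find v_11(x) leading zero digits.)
(a_0, …, a_4) = (0, 0, 0, 7, 6)

v_11(2662/5) = 3, so a_0 = ... = a_2 = 0. Factor out: x = 11^3 · u with u = 2/5 a unit in ℤ_11. Expand u iteratively via a_{v+i} = u_i mod 11, u_{i+1} = (u_i − a_{v+i})/11:
  u_0 = 2/5;  a_3 = 7;  u_1 = (u_0 − 7)/11 = -3/5
  u_1 = -3/5;  a_4 = 6;  u_2 = (u_1 − 6)/11 = -3/5
Digits: (0, 0, 0, 7, 6).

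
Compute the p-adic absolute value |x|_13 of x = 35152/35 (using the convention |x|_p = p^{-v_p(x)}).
|35152/35|_13 = 1/2197

Step 1 — compute v_13(x) by factoring powers of 13 out of the numerator and denominator: v_13(35152/35) = 3. Step 2 — apply |x|_p = p^{-v_p(x)} = 13^{-3} = 1/2197.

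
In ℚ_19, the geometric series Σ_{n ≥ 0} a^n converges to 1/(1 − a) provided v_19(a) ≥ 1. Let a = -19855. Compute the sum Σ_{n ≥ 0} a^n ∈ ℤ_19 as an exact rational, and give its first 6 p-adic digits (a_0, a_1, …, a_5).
Σ a^n = 1/(1 − a) = 1/19856;  first 6 digits = (1, 0, 2, 16, 3, 7)

v_19(a) = 2 ≥ 1, so the series converges in ℤ_19 to 1/(1 − a) = 1/(1 − (-19855)) = 1/19856. Expand this rational in ℤ_19: compute digits iteratively via d_i = x_i mod 19, x_{i+1} = (x_i − d_i)/19. The first 6 digits are (1, 0, 2, 16, 3, 7).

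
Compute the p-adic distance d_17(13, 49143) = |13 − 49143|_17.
d_17(13, 49143) = 1/4913

Step 1 — x − y = 13 − 49143 = -49130. Step 2 — v_17(-49130) = 3 (factor: -49130 = −(17^3 · 10); the sign does not affect v_p). Step 3 — |x − y|_17 = 17^{-3} = 1/4913.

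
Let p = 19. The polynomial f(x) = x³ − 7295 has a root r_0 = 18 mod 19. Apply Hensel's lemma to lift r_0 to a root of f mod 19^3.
r_2 = 4597 (mod 6859)

Hensel: r_{i+1} = r_i − f(r_i)/f′(r_i) mod 19^{i+2}, where f′(x) = 3x². Iterate:
  r_0 = 18 (mod 19)
  r_1 = 265 (mod 361)
  r_2 = 4597 (mod 6859)
Final: r = 4597 with f(r) ≡ 0 mod 19^3.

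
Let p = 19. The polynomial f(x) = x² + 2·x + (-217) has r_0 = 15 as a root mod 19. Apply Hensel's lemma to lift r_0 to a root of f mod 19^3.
r_2 = 6038 (mod 6859)

Hensel: r_{i+1} = r_i − f(r_i)·(f′(r_i))^{-1} mod 19^{i+2}, f′(x) = 2x + 2. Iterate:
  r_0 = 15 (mod 19)
  r_1 = 262 (mod 361)
  r_2 = 6038 (mod 6859)
Final: r = 6038 satisfies f(r) ≡ 0 mod 19^3.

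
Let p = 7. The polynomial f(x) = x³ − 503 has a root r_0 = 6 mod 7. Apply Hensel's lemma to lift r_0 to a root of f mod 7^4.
r_3 = 608 (mod 2401)

Hensel: r_{i+1} = r_i − f(r_i)/f′(r_i) mod 7^{i+2}, where f′(x) = 3x². Iterate:
  r_0 = 6 (mod 7)
  r_1 = 20 (mod 49)
  r_2 = 265 (mod 343)
  r_3 = 608 (mod 2401)
Final: r = 608 with f(r) ≡ 0 mod 7^4.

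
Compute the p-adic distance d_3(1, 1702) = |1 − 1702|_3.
d_3(1, 1702) = 1/243

Step 1 — x − y = 1 − 1702 = -1701. Step 2 — v_3(-1701) = 5 (factor: -1701 = −(3^5 · 7); the sign does not affect v_p). Step 3 — |x − y|_3 = 3^{-5} = 1/243.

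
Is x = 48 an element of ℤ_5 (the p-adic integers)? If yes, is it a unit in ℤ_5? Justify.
x ∈ ℤ_5^× (unit); v_5(x) = 0

ℤ_5 = {x ∈ ℚ_5 : v_5(x) ≥ 0} and ℤ_5^× = {x ∈ ℤ_5 : v_5(x) = 0}. Here v_5(48) = v_5(num) − v_5(den) = 0; compare against these criteria.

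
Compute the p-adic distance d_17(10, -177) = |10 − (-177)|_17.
d_17(10, -177) = 1/17

Step 1 — x − y = 10 − (-177) = 187. Step 2 — v_17(187) = 1 (factor: 187 = (17^1 · 11); the sign does not affect v_p). Step 3 — |x − y|_17 = 17^{-1} = 1/17.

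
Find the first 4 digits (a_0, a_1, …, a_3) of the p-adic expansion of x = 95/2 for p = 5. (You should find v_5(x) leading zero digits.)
(a_0, …, a_3) = (0, 2, 4, 2)

v_5(95/2) = 1, so a_0 = ... = a_0 = 0. Factor out: x = 5^1 · u with u = 19/2 a unit in ℤ_5. Expand u iteratively via a_{v+i} = u_i mod 5, u_{i+1} = (u_i − a_{v+i})/5:
  u_0 = 19/2;  a_1 = 2;  u_1 = (u_0 − 2)/5 = 3/2
  u_1 = 3/2;  a_2 = 4;  u_2 = (u_1 − 4)/5 = -1/2
  u_2 = -1/2;  a_3 = 2;  u_3 = (u_2 − 2)/5 = -1/2
Digits: (0, 2, 4, 2).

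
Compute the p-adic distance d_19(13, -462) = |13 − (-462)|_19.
d_19(13, -462) = 1/19

Step 1 — x − y = 13 − (-462) = 475. Step 2 — v_19(475) = 1 (factor: 475 = (19^1 · 25); the sign does not affect v_p). Step 3 — |x − y|_19 = 19^{-1} = 1/19.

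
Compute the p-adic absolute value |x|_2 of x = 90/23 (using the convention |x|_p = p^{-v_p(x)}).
|90/23|_2 = 1/2

Step 1 — compute v_2(x) by factoring powers of 2 out of the numerator and denominator: v_2(90/23) = 1. Step 2 — apply |x|_p = p^{-v_p(x)} = 2^{-1} = 1/2.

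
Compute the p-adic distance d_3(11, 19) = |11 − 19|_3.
d_3(11, 19) = 1

Step 1 — x − y = 11 − 19 = -8. Step 2 — v_3(-8) = 0 (factor: -8 = −(3^0 · 8); the sign does not affect v_p). Step 3 — |x − y|_3 = 3^{0} = 1.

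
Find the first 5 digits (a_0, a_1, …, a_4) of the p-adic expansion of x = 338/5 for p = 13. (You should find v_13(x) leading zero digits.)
(a_0, …, a_4) = (0, 0, 3, 5, 10)

v_13(338/5) = 2, so a_0 = ... = a_1 = 0. Factor out: x = 13^2 · u with u = 2/5 a unit in ℤ_13. Expand u iteratively via a_{v+i} = u_i mod 13, u_{i+1} = (u_i − a_{v+i})/13:
  u_0 = 2/5;  a_2 = 3;  u_1 = (u_0 − 3)/13 = -1/5
  u_1 = -1/5;  a_3 = 5;  u_2 = (u_1 − 5)/13 = -2/5
  u_2 = -2/5;  a_4 = 10;  u_3 = (u_2 − 10)/13 = -4/5
Digits: (0, 0, 3, 5, 10).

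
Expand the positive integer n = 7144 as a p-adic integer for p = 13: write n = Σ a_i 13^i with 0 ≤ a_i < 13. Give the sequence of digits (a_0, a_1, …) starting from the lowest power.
(a_0, a_1, …) = (7, 3, 3, 3)

Repeated division by 13 gives the digits low-to-high: 7144 = 7 + 3·13^1 + 3·13^2 + 3·13^3. Digit sequence: (7, 3, 3, 3).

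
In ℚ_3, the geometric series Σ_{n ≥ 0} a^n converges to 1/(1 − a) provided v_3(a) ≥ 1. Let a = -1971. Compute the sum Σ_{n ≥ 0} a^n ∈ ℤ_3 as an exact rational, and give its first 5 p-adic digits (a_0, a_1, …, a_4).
Σ a^n = 1/(1 − a) = 1/1972;  first 5 digits = (1, 0, 0, 2, 2)

v_3(a) = 3 ≥ 1, so the series converges in ℤ_3 to 1/(1 − a) = 1/(1 − (-1971)) = 1/1972. Expand this rational in ℤ_3: compute digits iteratively via d_i = x_i mod 3, x_{i+1} = (x_i − d_i)/3. The first 5 digits are (1, 0, 0, 2, 2).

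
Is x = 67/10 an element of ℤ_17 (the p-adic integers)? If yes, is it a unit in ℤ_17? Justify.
x ∈ ℤ_17^× (unit); v_17(x) = 0

ℤ_17 = {x ∈ ℚ_17 : v_17(x) ≥ 0} and ℤ_17^× = {x ∈ ℤ_17 : v_17(x) = 0}. Here v_17(67/10) = v_17(num) − v_17(den) = 0; compare against these criteria.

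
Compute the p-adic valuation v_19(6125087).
v_19(6125087) = 4

v_19(n) is the largest exponent k such that 19^k divides n. Factor out: 6125087 = 19^4 · 47. (Sign doesn't affect v_p.) So v_19(6125087) = 4.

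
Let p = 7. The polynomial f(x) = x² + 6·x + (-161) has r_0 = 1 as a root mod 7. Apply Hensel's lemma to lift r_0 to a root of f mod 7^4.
r_3 = 1429 (mod 2401)

Hensel: r_{i+1} = r_i − f(r_i)·(f′(r_i))^{-1} mod 7^{i+2}, f′(x) = 2x + 6. Iterate:
  r_0 = 1 (mod 7)
  r_1 = 8 (mod 49)
  r_2 = 57 (mod 343)
  r_3 = 1429 (mod 2401)
Final: r = 1429 satisfies f(r) ≡ 0 mod 7^4.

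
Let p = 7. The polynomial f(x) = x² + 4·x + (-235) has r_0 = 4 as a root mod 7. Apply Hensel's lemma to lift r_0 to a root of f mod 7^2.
r_1 = 25 (mod 49)

Hensel: r_{i+1} = r_i − f(r_i)·(f′(r_i))^{-1} mod 7^{i+2}, f′(x) = 2x + 4. Iterate:
  r_0 = 4 (mod 7)
  r_1 = 25 (mod 49)
Final: r = 25 satisfies f(r) ≡ 0 mod 7^2.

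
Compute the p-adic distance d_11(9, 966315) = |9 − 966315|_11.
d_11(9, 966315) = 1/161051

Step 1 — x − y = 9 − 966315 = -966306. Step 2 — v_11(-966306) = 5 (factor: -966306 = −(11^5 · 6); the sign does not affect v_p). Step 3 — |x − y|_11 = 11^{-5} = 1/161051.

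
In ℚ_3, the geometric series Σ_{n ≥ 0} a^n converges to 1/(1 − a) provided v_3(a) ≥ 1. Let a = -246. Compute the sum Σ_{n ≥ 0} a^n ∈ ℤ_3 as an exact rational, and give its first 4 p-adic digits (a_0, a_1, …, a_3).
Σ a^n = 1/(1 − a) = 1/247;  first 4 digits = (1, 2, 0, 2)

v_3(a) = 1 ≥ 1, so the series converges in ℤ_3 to 1/(1 − a) = 1/(1 − (-246)) = 1/247. Expand this rational in ℤ_3: compute digits iteratively via d_i = x_i mod 3, x_{i+1} = (x_i − d_i)/3. The first 4 digits are (1, 2, 0, 2).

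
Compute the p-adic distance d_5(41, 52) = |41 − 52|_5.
d_5(41, 52) = 1

Step 1 — x − y = 41 − 52 = -11. Step 2 — v_5(-11) = 0 (factor: -11 = −(5^0 · 11); the sign does not affect v_p). Step 3 — |x − y|_5 = 5^{0} = 1.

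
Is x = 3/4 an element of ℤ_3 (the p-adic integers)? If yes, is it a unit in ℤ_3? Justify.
x ∈ ℤ_3 but not a unit; v_3(x) = 1 > 0

ℤ_3 = {x ∈ ℚ_3 : v_3(x) ≥ 0} and ℤ_3^× = {x ∈ ℤ_3 : v_3(x) = 0}. Here v_3(3/4) = v_3(num) − v_3(den) = 1; compare against these criteria.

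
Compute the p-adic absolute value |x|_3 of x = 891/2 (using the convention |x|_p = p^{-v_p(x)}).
|891/2|_3 = 1/81

Step 1 — compute v_3(x) by factoring powers of 3 out of the numerator and denominator: v_3(891/2) = 4. Step 2 — apply |x|_p = p^{-v_p(x)} = 3^{-4} = 1/81.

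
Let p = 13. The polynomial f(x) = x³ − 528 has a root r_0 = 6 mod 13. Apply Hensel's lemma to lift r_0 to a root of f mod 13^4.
r_3 = 10224 (mod 28561)

Hensel: r_{i+1} = r_i − f(r_i)/f′(r_i) mod 13^{i+2}, where f′(x) = 3x². Iterate:
  r_0 = 6 (mod 13)
  r_1 = 84 (mod 169)
  r_2 = 1436 (mod 2197)
  r_3 = 10224 (mod 28561)
Final: r = 10224 with f(r) ≡ 0 mod 13^4.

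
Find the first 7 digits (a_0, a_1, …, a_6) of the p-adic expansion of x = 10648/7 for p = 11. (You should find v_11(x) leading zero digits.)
(a_0, …, a_6) = (0, 0, 0, 9, 4, 9, 7)

v_11(10648/7) = 3, so a_0 = ... = a_2 = 0. Factor out: x = 11^3 · u with u = 8/7 a unit in ℤ_11. Expand u iteratively via a_{v+i} = u_i mod 11, u_{i+1} = (u_i − a_{v+i})/11:
  u_0 = 8/7;  a_3 = 9;  u_1 = (u_0 − 9)/11 = -5/7
  u_1 = -5/7;  a_4 = 4;  u_2 = (u_1 − 4)/11 = -3/7
  u_2 = -3/7;  a_5 = 9;  u_3 = (u_2 − 9)/11 = -6/7
  u_3 = -6/7;  a_6 = 7;  u_4 = (u_3 − 7)/11 = -5/7
Digits: (0, 0, 0, 9, 4, 9, 7).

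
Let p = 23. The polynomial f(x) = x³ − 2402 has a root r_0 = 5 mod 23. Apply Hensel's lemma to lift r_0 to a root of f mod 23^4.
r_3 = 251924 (mod 279841)

Hensel: r_{i+1} = r_i − f(r_i)/f′(r_i) mod 23^{i+2}, where f′(x) = 3x². Iterate:
  r_0 = 5 (mod 23)
  r_1 = 120 (mod 529)
  r_2 = 8584 (mod 12167)
  r_3 = 251924 (mod 279841)
Final: r = 251924 with f(r) ≡ 0 mod 23^4.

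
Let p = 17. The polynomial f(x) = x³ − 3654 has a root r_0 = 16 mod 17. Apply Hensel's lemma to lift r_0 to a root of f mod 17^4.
r_3 = 18750 (mod 83521)

Hensel: r_{i+1} = r_i − f(r_i)/f′(r_i) mod 17^{i+2}, where f′(x) = 3x². Iterate:
  r_0 = 16 (mod 17)
  r_1 = 254 (mod 289)
  r_2 = 4011 (mod 4913)
  r_3 = 18750 (mod 83521)
Final: r = 18750 with f(r) ≡ 0 mod 17^4.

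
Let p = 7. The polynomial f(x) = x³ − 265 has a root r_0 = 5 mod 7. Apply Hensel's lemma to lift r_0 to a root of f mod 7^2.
r_1 = 33 (mod 49)

Hensel: r_{i+1} = r_i − f(r_i)/f′(r_i) mod 7^{i+2}, where f′(x) = 3x². Iterate:
  r_0 = 5 (mod 7)
  r_1 = 33 (mod 49)
Final: r = 33 with f(r) ≡ 0 mod 7^2.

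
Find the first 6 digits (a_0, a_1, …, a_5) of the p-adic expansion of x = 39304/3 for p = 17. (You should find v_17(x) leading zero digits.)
(a_0, …, a_5) = (0, 0, 0, 14, 5, 11)

v_17(39304/3) = 3, so a_0 = ... = a_2 = 0. Factor out: x = 17^3 · u with u = 8/3 a unit in ℤ_17. Expand u iteratively via a_{v+i} = u_i mod 17, u_{i+1} = (u_i − a_{v+i})/17:
  u_0 = 8/3;  a_3 = 14;  u_1 = (u_0 − 14)/17 = -2/3
  u_1 = -2/3;  a_4 = 5;  u_2 = (u_1 − 5)/17 = -1/3
  u_2 = -1/3;  a_5 = 11;  u_3 = (u_2 − 11)/17 = -2/3
Digits: (0, 0, 0, 14, 5, 11).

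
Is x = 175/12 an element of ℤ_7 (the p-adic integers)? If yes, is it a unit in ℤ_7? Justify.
x ∈ ℤ_7 but not a unit; v_7(x) = 1 > 0

ℤ_7 = {x ∈ ℚ_7 : v_7(x) ≥ 0} and ℤ_7^× = {x ∈ ℤ_7 : v_7(x) = 0}. Here v_7(175/12) = v_7(num) − v_7(den) = 1; compare against these criteria.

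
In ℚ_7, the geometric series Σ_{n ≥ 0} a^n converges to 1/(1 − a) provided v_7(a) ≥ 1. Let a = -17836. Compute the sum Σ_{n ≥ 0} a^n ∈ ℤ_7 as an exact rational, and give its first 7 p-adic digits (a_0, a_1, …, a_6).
Σ a^n = 1/(1 − a) = 1/17837;  first 7 digits = (1, 0, 0, 4, 6, 5, 1)

v_7(a) = 3 ≥ 1, so the series converges in ℤ_7 to 1/(1 − a) = 1/(1 − (-17836)) = 1/17837. Expand this rational in ℤ_7: compute digits iteratively via d_i = x_i mod 7, x_{i+1} = (x_i − d_i)/7. The first 7 digits are (1, 0, 0, 4, 6, 5, 1).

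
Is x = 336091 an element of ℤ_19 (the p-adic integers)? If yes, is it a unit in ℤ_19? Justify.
x ∈ ℤ_19 but not a unit; v_19(x) = 3 > 0

ℤ_19 = {x ∈ ℚ_19 : v_19(x) ≥ 0} and ℤ_19^× = {x ∈ ℤ_19 : v_19(x) = 0}. Here v_19(336091) = v_19(num) − v_19(den) = 3; compare against these criteria.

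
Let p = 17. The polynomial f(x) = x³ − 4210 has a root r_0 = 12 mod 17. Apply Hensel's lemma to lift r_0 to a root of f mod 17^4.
r_3 = 16757 (mod 83521)

Hensel: r_{i+1} = r_i − f(r_i)/f′(r_i) mod 17^{i+2}, where f′(x) = 3x². Iterate:
  r_0 = 12 (mod 17)
  r_1 = 284 (mod 289)
  r_2 = 2018 (mod 4913)
  r_3 = 16757 (mod 83521)
Final: r = 16757 with f(r) ≡ 0 mod 17^4.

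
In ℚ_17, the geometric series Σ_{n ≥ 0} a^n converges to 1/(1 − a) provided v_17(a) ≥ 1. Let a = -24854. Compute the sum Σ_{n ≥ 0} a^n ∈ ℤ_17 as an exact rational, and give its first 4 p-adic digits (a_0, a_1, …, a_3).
Σ a^n = 1/(1 − a) = 1/24855;  first 4 digits = (1, 0, 16, 11)

v_17(a) = 2 ≥ 1, so the series converges in ℤ_17 to 1/(1 − a) = 1/(1 − (-24854)) = 1/24855. Expand this rational in ℤ_17: compute digits iteratively via d_i = x_i mod 17, x_{i+1} = (x_i − d_i)/17. The first 4 digits are (1, 0, 16, 11).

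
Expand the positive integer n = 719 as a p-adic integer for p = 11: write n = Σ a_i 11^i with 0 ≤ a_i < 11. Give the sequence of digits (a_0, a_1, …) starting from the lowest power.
(a_0, a_1, …) = (4, 10, 5)

Repeated division by 11 gives the digits low-to-high: 719 = 4 + 10·11^1 + 5·11^2. Digit sequence: (4, 10, 5).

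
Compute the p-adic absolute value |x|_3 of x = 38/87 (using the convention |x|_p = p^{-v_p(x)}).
|38/87|_3 = 3

Step 1 — compute v_3(x) by factoring powers of 3 out of the numerator and denominator: v_3(38/87) = -1. Step 2 — apply |x|_p = p^{-v_p(x)} = 3^{1} = 3.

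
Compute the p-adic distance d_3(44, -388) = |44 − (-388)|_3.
d_3(44, -388) = 1/27

Step 1 — x − y = 44 − (-388) = 432. Step 2 — v_3(432) = 3 (factor: 432 = (3^3 · 16); the sign does not affect v_p). Step 3 — |x − y|_3 = 3^{-3} = 1/27.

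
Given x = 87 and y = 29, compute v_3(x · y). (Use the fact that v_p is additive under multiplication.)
v_3(2523) = 1

v_p(x) = 1 (factor: 87 = 3^1 · 29); v_p(y) = 0 (factor: 29 = 3^0 · 29). Additivity: v_p(xy) = v_p(x) + v_p(y) = 1 + 0 = 1. (Direct check: xy = 2523 = 3^1 · (841).)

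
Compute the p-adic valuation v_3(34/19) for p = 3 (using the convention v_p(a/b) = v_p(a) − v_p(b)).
v_3(34/19) = 0

Factor powers of 3 from the numerator and denominator of the reduced fraction: 34 = 3^0 · 34 and 19 = 3^0 · 19. Apply v_p(a/b) = v_p(a) − v_p(b): v_3(34/19) = 0 − 0 = 0.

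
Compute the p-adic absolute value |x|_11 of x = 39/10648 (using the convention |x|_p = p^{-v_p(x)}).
|39/10648|_11 = 1331

Step 1 — compute v_11(x) by factoring powers of 11 out of the numerator and denominator: v_11(39/10648) = -3. Step 2 — apply |x|_p = p^{-v_p(x)} = 11^{3} = 1331.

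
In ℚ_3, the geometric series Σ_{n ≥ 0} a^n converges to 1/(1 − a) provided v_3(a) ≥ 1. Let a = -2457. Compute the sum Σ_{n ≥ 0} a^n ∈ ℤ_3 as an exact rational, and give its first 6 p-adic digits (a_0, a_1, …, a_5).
Σ a^n = 1/(1 − a) = 1/2458;  first 6 digits = (1, 0, 0, 2, 2, 1)

v_3(a) = 3 ≥ 1, so the series converges in ℤ_3 to 1/(1 − a) = 1/(1 − (-2457)) = 1/2458. Expand this rational in ℤ_3: compute digits iteratively via d_i = x_i mod 3, x_{i+1} = (x_i − d_i)/3. The first 6 digits are (1, 0, 0, 2, 2, 1).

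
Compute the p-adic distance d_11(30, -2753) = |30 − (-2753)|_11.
d_11(30, -2753) = 1/121

Step 1 — x − y = 30 − (-2753) = 2783. Step 2 — v_11(2783) = 2 (factor: 2783 = (11^2 · 23); the sign does not affect v_p). Step 3 — |x − y|_11 = 11^{-2} = 1/121.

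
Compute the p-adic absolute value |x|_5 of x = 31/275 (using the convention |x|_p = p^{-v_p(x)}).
|31/275|_5 = 25

Step 1 — compute v_5(x) by factoring powers of 5 out of the numerator and denominator: v_5(31/275) = -2. Step 2 — apply |x|_p = p^{-v_p(x)} = 5^{2} = 25.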